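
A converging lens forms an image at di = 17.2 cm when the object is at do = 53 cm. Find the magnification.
M = −di/do = -0.3245 (inverted image)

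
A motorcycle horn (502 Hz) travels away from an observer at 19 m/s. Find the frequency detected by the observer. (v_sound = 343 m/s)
f_obs = f·v/(v + v_s) = 475.7 Hz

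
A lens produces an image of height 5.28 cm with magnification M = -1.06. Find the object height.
ho = |hi|/|M| = 4.981 cm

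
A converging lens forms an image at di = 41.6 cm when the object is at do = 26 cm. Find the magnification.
M = −di/do = -1.6 (inverted image)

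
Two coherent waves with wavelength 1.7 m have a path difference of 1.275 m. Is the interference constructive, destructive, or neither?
neither (partial) — path difference = 0.75λ, neither a whole number of wavelengths nor an odd multiple of λ/2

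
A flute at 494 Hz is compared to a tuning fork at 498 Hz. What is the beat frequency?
4 Hz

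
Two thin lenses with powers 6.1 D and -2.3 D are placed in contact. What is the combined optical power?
P_total = P₁ + P₂ = 3.8 D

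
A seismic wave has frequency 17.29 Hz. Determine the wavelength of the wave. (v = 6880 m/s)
λ = v/f = 397.9 m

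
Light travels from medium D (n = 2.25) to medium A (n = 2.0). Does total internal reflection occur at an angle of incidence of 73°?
θc = arcsin(n₂/n₁) = 62.73°; 73° > θc, so yes — total internal reflection.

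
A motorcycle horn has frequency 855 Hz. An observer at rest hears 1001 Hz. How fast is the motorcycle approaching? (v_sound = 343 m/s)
v_s = v·(1 − f/f_obs) = 50.03 m/s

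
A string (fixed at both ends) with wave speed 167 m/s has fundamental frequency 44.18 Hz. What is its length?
L = v/(2f₁) = 1.89 m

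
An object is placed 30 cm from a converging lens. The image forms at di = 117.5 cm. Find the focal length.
1/f = 1/do + 1/di → f = 23.9 cm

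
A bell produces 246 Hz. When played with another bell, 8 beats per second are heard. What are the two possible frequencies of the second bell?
f₂ = 246 ± 8 Hz → 254 Hz or 238 Hz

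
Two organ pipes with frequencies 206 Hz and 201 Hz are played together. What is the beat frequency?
5 Hz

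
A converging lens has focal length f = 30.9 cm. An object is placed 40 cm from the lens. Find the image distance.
1/di = 1/f − 1/do → di = 135.8 cm (real image)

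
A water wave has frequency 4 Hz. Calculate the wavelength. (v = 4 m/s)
λ = v/f = 1 m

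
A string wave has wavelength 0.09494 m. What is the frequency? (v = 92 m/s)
f = v/λ = 969 Hz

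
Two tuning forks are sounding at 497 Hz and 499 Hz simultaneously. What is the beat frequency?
2 Hz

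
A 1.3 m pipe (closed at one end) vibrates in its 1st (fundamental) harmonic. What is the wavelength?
λₙ = 4L/n = 5.2 m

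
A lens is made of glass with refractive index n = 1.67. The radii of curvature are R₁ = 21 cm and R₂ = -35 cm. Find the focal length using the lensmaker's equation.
1/f = (n − 1)(1/R₁ − 1/R₂) → f = 19.59 cm (converging lens)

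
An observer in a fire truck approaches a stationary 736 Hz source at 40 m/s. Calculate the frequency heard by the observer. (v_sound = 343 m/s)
f_obs = f·(v + v_o)/v = 821.8 Hz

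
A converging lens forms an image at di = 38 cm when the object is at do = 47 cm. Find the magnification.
M = −di/do = -0.8085 (inverted image)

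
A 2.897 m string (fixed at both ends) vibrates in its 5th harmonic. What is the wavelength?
λₙ = 2L/n = 1.159 m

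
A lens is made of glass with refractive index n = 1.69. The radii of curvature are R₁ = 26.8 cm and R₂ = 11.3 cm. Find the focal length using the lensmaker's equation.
1/f = (n − 1)(1/R₁ − 1/R₂) → f = -28.32 cm (diverging lens)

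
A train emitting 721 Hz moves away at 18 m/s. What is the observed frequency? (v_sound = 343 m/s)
f_obs = f·v/(v + v_s) = 685 Hz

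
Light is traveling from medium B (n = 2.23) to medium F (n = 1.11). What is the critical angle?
θc = arcsin(n₂/n₁) = 29.85°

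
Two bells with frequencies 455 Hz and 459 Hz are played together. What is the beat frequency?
4 Hz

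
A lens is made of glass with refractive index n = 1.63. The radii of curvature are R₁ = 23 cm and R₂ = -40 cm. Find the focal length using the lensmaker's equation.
1/f = (n − 1)(1/R₁ − 1/R₂) → f = 23.18 cm (converging lens)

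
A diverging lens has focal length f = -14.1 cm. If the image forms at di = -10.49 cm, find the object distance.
1/do = 1/f − 1/di → do = 40.97 cm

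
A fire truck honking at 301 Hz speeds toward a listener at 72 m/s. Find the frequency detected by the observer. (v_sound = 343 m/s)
f_obs = f·v/(v − v_s) = 381 Hz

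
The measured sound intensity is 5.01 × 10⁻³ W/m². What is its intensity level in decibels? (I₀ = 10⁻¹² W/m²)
β = 10·log₁₀(I/I₀) = 97 dB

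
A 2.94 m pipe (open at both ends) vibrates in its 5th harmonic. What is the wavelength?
λₙ = 2L/n = 1.176 m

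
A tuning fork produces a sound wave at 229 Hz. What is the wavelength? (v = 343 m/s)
λ = v/f = 1.498 m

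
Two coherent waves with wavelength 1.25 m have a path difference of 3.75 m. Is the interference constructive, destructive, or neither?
constructive — path difference = 3λ, a whole number of wavelengths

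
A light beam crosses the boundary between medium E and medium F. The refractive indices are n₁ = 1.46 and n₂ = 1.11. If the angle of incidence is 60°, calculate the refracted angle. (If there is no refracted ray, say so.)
sin θ₂ = (n₁/n₂)·sin θ₁ = 1.139 > 1, so there is no refracted ray — the light undergoes total internal reflection.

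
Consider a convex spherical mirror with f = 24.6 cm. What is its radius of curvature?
R = 2|f| = 49.2 cm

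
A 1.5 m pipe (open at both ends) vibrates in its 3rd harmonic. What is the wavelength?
λₙ = 2L/n = 1 m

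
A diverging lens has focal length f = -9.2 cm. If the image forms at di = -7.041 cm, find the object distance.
1/do = 1/f − 1/di → do = 30 cm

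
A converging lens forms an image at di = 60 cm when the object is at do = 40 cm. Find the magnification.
M = −di/do = -1.5 (inverted image)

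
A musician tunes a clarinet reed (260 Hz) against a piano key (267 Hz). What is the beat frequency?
7 Hz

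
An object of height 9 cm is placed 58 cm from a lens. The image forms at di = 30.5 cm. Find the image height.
hi = (-di/do) × ho = -4.733 cm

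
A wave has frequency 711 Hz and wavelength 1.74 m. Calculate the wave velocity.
v = fλ = 1237 m/s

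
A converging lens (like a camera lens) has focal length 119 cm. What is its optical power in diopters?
P = 1/f = 0.8403 D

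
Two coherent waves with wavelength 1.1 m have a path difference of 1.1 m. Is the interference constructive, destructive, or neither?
constructive — path difference = 1λ, a whole number of wavelengths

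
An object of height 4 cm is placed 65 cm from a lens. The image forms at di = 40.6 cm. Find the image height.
hi = (-di/do) × ho = -2.498 cm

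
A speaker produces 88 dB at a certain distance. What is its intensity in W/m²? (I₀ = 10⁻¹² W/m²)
I = I₀·10^(β/10) = 6.31 × 10⁻⁴ W/m²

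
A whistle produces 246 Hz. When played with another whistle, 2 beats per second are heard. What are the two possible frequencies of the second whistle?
f₂ = 246 ± 2 Hz → 248 Hz or 244 Hz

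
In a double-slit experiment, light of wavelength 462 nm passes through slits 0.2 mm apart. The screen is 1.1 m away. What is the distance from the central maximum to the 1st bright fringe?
y = mλL/d = 2.541 mm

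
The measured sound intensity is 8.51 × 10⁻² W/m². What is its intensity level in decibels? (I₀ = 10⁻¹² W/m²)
β = 10·log₁₀(I/I₀) = 109.3 dB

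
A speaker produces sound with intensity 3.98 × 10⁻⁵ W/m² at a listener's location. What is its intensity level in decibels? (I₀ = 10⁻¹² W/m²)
β = 10·log₁₀(I/I₀) = 76 dB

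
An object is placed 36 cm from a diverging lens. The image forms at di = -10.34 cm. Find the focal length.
1/f = 1/do + 1/di → f = -14.51 cm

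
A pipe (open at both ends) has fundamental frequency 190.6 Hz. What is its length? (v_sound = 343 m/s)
L = v/(2f₁) = 0.8998 m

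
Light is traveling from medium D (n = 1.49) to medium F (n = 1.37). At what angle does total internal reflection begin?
θc = arcsin(n₂/n₁) = 66.85°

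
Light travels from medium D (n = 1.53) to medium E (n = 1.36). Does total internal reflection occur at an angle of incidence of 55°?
θc = arcsin(n₂/n₁) = 62.73°; 55° < θc, so no — the ray refracts.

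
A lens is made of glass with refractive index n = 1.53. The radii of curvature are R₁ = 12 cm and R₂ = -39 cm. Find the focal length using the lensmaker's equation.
1/f = (n − 1)(1/R₁ − 1/R₂) → f = 17.31 cm (converging lens)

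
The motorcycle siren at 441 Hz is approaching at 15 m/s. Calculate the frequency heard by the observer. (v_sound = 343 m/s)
f_obs = f·v/(v − v_s) = 461.2 Hz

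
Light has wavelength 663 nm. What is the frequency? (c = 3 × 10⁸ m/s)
f = c/λ = 4.525 × 10¹⁴ Hz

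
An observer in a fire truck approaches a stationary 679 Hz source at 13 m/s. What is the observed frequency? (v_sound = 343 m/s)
f_obs = f·(v + v_o)/v = 704.7 Hz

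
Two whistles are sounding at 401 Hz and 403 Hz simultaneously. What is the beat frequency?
2 Hz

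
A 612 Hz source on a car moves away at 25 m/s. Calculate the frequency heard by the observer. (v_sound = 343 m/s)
f_obs = f·v/(v + v_s) = 570.4 Hz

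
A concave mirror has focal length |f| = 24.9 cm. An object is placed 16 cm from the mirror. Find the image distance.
f = +24.9 cm (concave); 1/di = 1/f − 1/do → di = -44.76 cm (virtual image, behind mirror)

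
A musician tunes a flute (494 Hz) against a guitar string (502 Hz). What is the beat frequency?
8 Hz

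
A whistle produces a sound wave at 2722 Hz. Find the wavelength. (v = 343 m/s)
λ = v/f = 0.126 m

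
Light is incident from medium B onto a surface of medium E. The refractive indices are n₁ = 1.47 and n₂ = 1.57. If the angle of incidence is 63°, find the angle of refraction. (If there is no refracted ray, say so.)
sin θ₂ = (n₁/n₂)·sin θ₁ = 0.8343 → θ₂ = 56.54°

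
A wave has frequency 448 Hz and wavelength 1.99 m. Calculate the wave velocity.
v = fλ = 891.5 m/s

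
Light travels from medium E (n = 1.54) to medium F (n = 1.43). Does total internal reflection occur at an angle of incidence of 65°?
θc = arcsin(n₂/n₁) = 68.21°; 65° < θc, so no — the ray refracts.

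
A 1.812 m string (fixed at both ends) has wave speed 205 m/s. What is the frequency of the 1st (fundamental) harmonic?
fₙ = nv/(2L) = 56.57 Hz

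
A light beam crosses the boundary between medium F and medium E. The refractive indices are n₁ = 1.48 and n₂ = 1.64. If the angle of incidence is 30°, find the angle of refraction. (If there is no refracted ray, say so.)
sin θ₂ = (n₁/n₂)·sin θ₁ = 0.4512 → θ₂ = 26.82°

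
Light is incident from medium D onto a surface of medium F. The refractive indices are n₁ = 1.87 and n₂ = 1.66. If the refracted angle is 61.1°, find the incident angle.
sin θ₁ = (n₂/n₁)·sin θ₂ → θ₁ = 51°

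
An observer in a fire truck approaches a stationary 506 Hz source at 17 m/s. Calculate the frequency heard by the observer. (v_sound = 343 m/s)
f_obs = f·(v + v_o)/v = 531.1 Hz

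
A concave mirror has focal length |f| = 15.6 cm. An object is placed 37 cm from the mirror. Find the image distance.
f = +15.6 cm (concave); 1/di = 1/f − 1/do → di = 26.97 cm (real image, in front of mirror)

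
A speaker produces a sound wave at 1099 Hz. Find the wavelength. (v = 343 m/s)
λ = v/f = 0.3121 m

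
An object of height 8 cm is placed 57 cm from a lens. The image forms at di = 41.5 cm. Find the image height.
hi = (-di/do) × ho = -5.825 cm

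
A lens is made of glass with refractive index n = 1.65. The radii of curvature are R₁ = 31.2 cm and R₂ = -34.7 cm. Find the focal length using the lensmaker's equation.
1/f = (n − 1)(1/R₁ − 1/R₂) → f = 25.27 cm (converging lens)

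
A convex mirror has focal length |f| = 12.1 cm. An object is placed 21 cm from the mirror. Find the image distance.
f = −12.1 cm (convex); 1/di = 1/f − 1/do → di = -7.677 cm (virtual image, behind mirror)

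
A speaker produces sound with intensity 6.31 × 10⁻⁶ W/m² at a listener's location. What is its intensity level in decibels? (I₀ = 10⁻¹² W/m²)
β = 10·log₁₀(I/I₀) = 68 dB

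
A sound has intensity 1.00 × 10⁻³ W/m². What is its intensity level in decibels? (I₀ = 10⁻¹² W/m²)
β = 10·log₁₀(I/I₀) = 90 dB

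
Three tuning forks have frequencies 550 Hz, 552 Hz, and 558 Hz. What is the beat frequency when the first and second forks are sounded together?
2 Hz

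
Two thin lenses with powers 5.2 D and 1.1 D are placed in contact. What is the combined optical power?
P_total = P₁ + P₂ = 6.3 D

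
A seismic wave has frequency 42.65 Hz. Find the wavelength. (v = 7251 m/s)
λ = v/f = 170 m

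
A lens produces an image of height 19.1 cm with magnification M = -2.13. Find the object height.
ho = |hi|/|M| = 8.967 cm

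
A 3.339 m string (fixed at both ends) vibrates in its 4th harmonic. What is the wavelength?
λₙ = 2L/n = 1.669 m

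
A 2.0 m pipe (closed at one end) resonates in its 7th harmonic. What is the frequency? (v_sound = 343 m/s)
fₙ = nv/(4L) = 300.1 Hz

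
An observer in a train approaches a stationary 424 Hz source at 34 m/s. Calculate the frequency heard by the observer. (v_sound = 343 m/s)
f_obs = f·(v + v_o)/v = 466 Hz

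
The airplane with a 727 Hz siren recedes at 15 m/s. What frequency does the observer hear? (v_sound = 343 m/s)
f_obs = f·v/(v + v_s) = 696.5 Hz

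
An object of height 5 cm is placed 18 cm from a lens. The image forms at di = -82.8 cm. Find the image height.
hi = (-di/do) × ho = 23 cm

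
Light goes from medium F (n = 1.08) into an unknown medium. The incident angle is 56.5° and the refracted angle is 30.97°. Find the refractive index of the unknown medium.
n₂ = n₁·sin θ₁ / sin θ₂ = 1.75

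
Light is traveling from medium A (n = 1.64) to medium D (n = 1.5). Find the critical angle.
θc = arcsin(n₂/n₁) = 66.15°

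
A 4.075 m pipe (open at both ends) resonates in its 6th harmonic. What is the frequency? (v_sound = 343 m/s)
fₙ = nv/(2L) = 252.5 Hz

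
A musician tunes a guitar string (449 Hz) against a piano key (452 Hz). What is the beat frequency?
3 Hz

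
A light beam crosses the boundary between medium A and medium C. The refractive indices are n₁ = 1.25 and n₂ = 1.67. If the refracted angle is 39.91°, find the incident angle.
sin θ₁ = (n₂/n₁)·sin θ₂ → θ₁ = 59°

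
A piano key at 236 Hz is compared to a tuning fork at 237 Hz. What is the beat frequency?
1 Hz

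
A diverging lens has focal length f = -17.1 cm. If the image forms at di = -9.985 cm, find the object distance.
1/do = 1/f − 1/di → do = 24 cm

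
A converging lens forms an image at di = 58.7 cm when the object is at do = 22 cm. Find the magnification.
M = −di/do = -2.668 (inverted image)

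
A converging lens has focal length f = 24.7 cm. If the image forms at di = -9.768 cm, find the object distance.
1/do = 1/f − 1/di → do = 7 cm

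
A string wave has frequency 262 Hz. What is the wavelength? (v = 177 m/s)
λ = v/f = 0.6756 m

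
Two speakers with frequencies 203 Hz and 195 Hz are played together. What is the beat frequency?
8 Hz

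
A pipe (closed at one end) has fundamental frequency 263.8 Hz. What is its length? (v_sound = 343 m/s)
L = v/(4f₁) = 0.3251 m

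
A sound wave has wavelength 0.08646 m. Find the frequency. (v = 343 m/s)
f = v/λ = 3967 Hz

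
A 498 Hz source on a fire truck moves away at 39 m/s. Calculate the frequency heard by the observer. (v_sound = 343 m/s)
f_obs = f·v/(v + v_s) = 447.2 Hz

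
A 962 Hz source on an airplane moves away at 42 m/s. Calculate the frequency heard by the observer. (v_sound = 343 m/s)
f_obs = f·v/(v + v_s) = 857.1 Hz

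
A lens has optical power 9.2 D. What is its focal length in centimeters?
f = 1/P = 10.87 cm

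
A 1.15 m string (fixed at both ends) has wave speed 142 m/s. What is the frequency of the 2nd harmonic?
fₙ = nv/(2L) = 123.5 Hz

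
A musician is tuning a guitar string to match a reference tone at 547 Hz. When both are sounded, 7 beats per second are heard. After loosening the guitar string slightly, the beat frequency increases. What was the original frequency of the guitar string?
540 Hz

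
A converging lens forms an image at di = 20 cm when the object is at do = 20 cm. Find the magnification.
M = −di/do = -1 (inverted image)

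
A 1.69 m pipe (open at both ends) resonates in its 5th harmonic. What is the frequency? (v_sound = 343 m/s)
fₙ = nv/(2L) = 507.4 Hz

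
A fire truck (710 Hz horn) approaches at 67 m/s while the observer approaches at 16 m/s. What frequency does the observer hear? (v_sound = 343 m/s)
f_obs = f·(v + v_o)/(v − v_s) = 923.5 Hz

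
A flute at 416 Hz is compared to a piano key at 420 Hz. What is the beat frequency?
4 Hz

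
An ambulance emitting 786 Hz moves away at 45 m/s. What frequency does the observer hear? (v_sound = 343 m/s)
f_obs = f·v/(v + v_s) = 694.8 Hz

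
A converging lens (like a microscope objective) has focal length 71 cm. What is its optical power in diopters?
P = 1/f = 1.408 D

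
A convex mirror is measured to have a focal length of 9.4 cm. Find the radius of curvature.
R = 2|f| = 18.8 cm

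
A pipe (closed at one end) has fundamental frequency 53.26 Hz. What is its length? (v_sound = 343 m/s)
L = v/(4f₁) = 1.61 m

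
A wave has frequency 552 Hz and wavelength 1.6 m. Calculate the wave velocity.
v = fλ = 883.2 m/s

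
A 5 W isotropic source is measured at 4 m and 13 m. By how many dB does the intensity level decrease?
Δβ = 20·log₁₀(r₂/r₁) = 10.24 dB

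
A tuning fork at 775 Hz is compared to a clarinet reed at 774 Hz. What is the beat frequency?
1 Hz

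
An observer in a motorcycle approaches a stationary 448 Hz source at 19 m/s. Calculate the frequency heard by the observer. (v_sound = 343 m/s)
f_obs = f·(v + v_o)/v = 472.8 Hz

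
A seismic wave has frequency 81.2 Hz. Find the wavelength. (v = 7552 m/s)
λ = v/f = 93 m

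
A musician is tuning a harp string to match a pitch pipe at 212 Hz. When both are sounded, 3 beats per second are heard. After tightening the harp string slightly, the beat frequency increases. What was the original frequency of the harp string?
215 Hz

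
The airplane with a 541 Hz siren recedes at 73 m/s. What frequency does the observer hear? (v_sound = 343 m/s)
f_obs = f·v/(v + v_s) = 446.1 Hz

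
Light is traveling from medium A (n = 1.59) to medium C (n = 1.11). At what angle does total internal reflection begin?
θc = arcsin(n₂/n₁) = 44.28°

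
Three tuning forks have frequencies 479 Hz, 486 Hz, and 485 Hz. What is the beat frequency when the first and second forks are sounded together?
7 Hz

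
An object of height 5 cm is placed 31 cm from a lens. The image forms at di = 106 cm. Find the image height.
hi = (-di/do) × ho = -17.1 cm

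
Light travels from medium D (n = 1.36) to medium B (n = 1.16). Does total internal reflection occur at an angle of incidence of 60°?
θc = arcsin(n₂/n₁) = 58.53°; 60° > θc, so yes — total internal reflection.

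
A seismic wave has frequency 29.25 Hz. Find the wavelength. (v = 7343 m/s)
λ = v/f = 251 m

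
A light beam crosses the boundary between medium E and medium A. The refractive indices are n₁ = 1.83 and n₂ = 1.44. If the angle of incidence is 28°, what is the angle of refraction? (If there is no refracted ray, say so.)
sin θ₂ = (n₁/n₂)·sin θ₁ = 0.5966 → θ₂ = 36.63°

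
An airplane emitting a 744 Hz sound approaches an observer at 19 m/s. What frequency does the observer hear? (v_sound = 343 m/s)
f_obs = f·v/(v − v_s) = 787.6 Hz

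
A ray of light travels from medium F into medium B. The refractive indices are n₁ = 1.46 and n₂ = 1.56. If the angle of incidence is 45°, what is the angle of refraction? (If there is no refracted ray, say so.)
sin θ₂ = (n₁/n₂)·sin θ₁ = 0.6618 → θ₂ = 41.44°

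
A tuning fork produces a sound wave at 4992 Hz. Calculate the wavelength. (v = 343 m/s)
λ = v/f = 0.06871 m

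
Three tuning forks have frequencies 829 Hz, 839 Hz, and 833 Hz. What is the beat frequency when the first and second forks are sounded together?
10 Hz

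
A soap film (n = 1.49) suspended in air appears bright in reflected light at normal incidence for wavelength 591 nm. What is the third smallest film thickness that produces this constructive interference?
2nt = (m − ½)λ with m = 3 → t = (m − ½)λ/(2n) = 495.8 nm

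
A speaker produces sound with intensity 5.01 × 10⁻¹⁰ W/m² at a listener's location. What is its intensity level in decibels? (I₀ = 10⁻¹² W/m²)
β = 10·log₁₀(I/I₀) = 27 dB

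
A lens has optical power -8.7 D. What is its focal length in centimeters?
f = 1/P = -11.49 cm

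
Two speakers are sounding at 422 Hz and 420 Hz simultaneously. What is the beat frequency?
2 Hz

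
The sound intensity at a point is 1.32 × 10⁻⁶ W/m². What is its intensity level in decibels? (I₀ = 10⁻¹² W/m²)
β = 10·log₁₀(I/I₀) = 61.21 dB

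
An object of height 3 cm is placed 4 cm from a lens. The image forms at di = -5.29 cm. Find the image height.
hi = (-di/do) × ho = 3.968 cm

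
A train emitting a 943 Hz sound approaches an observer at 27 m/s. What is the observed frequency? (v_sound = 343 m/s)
f_obs = f·v/(v − v_s) = 1024 Hz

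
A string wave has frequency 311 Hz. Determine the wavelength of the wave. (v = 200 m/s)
λ = v/f = 0.6431 m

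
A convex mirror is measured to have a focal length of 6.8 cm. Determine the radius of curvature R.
R = 2|f| = 13.6 cm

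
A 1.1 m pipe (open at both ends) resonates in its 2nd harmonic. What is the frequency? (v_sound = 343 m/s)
fₙ = nv/(2L) = 311.8 Hz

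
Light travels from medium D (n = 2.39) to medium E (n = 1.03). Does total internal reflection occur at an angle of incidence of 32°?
θc = arcsin(n₂/n₁) = 25.53°; 32° > θc, so yes — total internal reflection.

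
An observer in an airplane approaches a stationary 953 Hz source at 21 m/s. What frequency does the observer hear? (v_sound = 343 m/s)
f_obs = f·(v + v_o)/v = 1011 Hz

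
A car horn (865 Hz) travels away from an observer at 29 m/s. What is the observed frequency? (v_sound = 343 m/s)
f_obs = f·v/(v + v_s) = 797.6 Hz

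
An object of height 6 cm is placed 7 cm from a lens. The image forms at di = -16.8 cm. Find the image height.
hi = (-di/do) × ho = 14.4 cm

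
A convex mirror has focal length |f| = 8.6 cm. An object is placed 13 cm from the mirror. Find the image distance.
f = −8.6 cm (convex); 1/di = 1/f − 1/do → di = -5.176 cm (virtual image, behind mirror)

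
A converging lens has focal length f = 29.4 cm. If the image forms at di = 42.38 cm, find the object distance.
1/do = 1/f − 1/di → do = 95.99 cm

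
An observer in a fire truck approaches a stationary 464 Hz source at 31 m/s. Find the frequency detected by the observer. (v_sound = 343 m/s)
f_obs = f·(v + v_o)/v = 505.9 Hz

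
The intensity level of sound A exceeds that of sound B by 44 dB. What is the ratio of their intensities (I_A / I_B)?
I_A/I_B = 10^(Δβ/10) = 25120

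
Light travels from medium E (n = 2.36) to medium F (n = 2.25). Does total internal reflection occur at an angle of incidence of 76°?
θc = arcsin(n₂/n₁) = 72.44°; 76° > θc, so yes — total internal reflection.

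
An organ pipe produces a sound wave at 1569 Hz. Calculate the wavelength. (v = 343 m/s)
λ = v/f = 0.2186 m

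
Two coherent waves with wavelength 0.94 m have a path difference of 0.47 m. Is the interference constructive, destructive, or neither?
destructive — path difference = 0.5λ, an odd multiple of λ/2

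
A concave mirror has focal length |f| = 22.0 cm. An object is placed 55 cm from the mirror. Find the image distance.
f = +22.0 cm (concave); 1/di = 1/f − 1/do → di = 36.67 cm (real image, in front of mirror)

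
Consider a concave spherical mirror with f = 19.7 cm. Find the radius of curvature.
R = 2|f| = 39.4 cm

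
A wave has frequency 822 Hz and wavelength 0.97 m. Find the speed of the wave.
v = fλ = 797.3 m/s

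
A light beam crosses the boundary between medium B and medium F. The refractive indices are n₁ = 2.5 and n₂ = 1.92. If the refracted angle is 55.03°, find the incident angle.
sin θ₁ = (n₂/n₁)·sin θ₂ → θ₁ = 39°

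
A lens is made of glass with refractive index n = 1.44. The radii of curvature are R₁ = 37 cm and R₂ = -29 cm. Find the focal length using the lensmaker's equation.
1/f = (n − 1)(1/R₁ − 1/R₂) → f = 36.95 cm (converging lens)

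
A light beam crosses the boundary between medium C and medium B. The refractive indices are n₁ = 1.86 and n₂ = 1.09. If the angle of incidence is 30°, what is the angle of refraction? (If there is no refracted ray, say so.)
sin θ₂ = (n₁/n₂)·sin θ₁ = 0.8532 → θ₂ = 58.56°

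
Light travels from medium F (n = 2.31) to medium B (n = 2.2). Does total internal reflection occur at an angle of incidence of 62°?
θc = arcsin(n₂/n₁) = 72.25°; 62° < θc, so no — the ray refracts.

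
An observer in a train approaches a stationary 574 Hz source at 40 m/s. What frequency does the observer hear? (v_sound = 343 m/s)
f_obs = f·(v + v_o)/v = 640.9 Hz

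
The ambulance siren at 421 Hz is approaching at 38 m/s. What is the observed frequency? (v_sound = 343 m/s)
f_obs = f·v/(v − v_s) = 473.5 Hz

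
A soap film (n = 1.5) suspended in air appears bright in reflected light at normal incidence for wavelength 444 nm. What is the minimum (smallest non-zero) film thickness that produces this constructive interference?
2nt = (m − ½)λ with m = 1 → t = (m − ½)λ/(2n) = 74 nm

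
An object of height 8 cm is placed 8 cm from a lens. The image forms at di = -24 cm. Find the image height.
hi = (-di/do) × ho = 24 cm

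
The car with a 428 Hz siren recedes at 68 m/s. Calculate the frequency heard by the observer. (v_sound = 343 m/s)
f_obs = f·v/(v + v_s) = 357.2 Hz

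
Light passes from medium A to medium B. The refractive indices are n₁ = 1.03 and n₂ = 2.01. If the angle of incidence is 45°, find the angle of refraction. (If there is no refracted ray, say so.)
sin θ₂ = (n₁/n₂)·sin θ₁ = 0.3623 → θ₂ = 21.24°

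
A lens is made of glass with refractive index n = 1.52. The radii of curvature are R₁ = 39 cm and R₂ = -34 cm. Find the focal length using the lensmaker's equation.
1/f = (n − 1)(1/R₁ − 1/R₂) → f = 34.93 cm (converging lens)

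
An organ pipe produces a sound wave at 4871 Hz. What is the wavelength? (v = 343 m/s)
λ = v/f = 0.07042 m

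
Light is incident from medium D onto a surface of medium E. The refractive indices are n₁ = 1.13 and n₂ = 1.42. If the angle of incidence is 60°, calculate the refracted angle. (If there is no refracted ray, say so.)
sin θ₂ = (n₁/n₂)·sin θ₁ = 0.6892 → θ₂ = 43.56°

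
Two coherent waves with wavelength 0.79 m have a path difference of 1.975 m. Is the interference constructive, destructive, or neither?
destructive — path difference = 2.5λ, an odd multiple of λ/2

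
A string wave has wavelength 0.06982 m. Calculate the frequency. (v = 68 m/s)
f = v/λ = 973.9 Hz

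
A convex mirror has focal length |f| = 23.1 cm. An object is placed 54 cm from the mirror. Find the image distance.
f = −23.1 cm (convex); 1/di = 1/f − 1/do → di = -16.18 cm (virtual image, behind mirror)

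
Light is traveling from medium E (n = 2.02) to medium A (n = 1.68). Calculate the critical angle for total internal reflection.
θc = arcsin(n₂/n₁) = 56.27°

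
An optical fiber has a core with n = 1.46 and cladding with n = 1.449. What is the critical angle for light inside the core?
θc = arcsin(n_cladding/n_core) = 82.96°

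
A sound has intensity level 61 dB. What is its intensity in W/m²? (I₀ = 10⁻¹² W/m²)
I = I₀·10^(β/10) = 1.26 × 10⁻⁶ W/m²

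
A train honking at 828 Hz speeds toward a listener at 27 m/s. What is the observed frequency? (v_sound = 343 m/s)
f_obs = f·v/(v − v_s) = 898.7 Hz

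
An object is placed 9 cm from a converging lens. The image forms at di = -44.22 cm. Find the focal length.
1/f = 1/do + 1/di → f = 11.3 cm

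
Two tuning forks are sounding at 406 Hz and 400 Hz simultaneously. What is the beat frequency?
6 Hz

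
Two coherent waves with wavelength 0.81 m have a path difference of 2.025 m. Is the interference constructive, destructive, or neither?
destructive — path difference = 2.5λ, an odd multiple of λ/2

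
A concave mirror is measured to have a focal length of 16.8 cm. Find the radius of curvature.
R = 2|f| = 33.6 cm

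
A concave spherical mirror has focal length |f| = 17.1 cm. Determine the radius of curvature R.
R = 2|f| = 34.2 cm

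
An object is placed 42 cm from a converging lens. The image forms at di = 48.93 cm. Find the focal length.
1/f = 1/do + 1/di → f = 22.6 cm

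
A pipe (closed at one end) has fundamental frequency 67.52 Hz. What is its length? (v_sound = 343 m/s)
L = v/(4f₁) = 1.27 m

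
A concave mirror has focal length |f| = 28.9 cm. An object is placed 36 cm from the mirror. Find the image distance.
f = +28.9 cm (concave); 1/di = 1/f − 1/do → di = 146.5 cm (real image, in front of mirror)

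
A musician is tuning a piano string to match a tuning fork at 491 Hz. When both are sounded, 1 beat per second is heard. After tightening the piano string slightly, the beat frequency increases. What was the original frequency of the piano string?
492 Hz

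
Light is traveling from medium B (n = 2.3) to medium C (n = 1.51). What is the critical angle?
θc = arcsin(n₂/n₁) = 41.04°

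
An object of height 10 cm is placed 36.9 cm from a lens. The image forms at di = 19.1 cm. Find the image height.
hi = (-di/do) × ho = -5.176 cm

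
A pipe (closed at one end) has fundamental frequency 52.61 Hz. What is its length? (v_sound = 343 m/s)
L = v/(4f₁) = 1.63 m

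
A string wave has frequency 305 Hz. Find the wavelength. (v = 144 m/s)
λ = v/f = 0.4721 m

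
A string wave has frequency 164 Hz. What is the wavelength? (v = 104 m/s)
λ = v/f = 0.6341 m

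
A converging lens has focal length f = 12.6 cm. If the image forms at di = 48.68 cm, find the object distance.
1/do = 1/f − 1/di → do = 17 cm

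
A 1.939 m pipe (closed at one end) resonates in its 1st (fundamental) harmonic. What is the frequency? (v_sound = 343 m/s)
fₙ = nv/(4L) = 44.22 Hz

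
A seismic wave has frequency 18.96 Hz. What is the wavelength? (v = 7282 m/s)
λ = v/f = 384.1 m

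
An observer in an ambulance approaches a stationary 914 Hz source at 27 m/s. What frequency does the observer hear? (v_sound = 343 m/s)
f_obs = f·(v + v_o)/v = 985.9 Hz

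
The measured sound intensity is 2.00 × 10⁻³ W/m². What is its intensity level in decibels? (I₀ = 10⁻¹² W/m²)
β = 10·log₁₀(I/I₀) = 93.01 dB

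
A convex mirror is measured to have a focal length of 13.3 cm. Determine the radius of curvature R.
R = 2|f| = 26.6 cm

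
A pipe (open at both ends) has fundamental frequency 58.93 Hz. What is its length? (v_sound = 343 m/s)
L = v/(2f₁) = 2.91 m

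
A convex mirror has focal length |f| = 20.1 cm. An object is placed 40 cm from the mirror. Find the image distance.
f = −20.1 cm (convex); 1/di = 1/f − 1/do → di = -13.38 cm (virtual image, behind mirror)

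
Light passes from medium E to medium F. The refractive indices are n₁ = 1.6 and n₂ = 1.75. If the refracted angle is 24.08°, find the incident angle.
sin θ₁ = (n₂/n₁)·sin θ₂ → θ₁ = 26.5°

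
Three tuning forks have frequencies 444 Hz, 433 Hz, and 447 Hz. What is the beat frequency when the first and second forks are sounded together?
11 Hz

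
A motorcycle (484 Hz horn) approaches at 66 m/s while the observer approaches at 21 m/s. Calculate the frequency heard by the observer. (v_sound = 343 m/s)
f_obs = f·(v + v_o)/(v − v_s) = 636 Hz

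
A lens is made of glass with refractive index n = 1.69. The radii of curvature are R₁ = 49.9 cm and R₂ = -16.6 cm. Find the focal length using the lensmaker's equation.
1/f = (n − 1)(1/R₁ − 1/R₂) → f = 18.05 cm (converging lens)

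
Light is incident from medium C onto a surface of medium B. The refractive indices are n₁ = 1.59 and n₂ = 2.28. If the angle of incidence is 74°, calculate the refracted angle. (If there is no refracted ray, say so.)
sin θ₂ = (n₁/n₂)·sin θ₁ = 0.6704 → θ₂ = 42.09°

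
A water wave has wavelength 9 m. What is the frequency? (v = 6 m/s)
f = v/λ = 0.6667 Hz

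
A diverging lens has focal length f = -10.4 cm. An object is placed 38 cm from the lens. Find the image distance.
1/di = 1/f − 1/do → di = -8.165 cm (virtual image)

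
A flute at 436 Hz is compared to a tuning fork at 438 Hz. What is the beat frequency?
2 Hz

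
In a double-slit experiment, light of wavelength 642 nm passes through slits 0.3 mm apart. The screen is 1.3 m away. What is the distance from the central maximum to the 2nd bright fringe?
y = mλL/d = 5.564 mm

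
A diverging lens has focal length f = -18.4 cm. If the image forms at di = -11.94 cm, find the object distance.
1/do = 1/f − 1/di → do = 34.01 cm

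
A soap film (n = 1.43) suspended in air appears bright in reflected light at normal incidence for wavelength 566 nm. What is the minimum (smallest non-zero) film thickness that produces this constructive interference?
2nt = (m − ½)λ with m = 1 → t = (m − ½)λ/(2n) = 98.95 nm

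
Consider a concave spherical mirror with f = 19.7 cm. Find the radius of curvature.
R = 2|f| = 39.4 cm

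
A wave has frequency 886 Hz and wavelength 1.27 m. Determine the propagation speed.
v = fλ = 1125 m/s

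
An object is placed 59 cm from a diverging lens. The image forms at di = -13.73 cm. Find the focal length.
1/f = 1/do + 1/di → f = -17.89 cm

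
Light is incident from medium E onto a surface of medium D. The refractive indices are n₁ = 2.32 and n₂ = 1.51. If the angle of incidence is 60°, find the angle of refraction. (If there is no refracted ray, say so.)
sin θ₂ = (n₁/n₂)·sin θ₁ = 1.331 > 1, so there is no refracted ray — the light undergoes total internal reflection.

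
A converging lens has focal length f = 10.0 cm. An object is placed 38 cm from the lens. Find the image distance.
1/di = 1/f − 1/do → di = 13.57 cm (real image)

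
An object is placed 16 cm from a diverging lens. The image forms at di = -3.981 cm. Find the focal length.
1/f = 1/do + 1/di → f = -5.3 cm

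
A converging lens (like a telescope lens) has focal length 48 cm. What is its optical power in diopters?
P = 1/f = 2.083 D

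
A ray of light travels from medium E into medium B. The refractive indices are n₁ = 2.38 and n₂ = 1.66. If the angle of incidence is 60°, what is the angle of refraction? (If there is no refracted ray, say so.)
sin θ₂ = (n₁/n₂)·sin θ₁ = 1.242 > 1, so there is no refracted ray — the light undergoes total internal reflection.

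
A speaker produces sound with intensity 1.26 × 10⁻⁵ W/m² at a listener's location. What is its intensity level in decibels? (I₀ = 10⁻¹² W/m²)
β = 10·log₁₀(I/I₀) = 71 dB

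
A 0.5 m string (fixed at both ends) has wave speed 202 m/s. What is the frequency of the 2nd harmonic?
fₙ = nv/(2L) = 404 Hz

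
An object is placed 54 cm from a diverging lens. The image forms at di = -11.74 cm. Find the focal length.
1/f = 1/do + 1/di → f = -15 cm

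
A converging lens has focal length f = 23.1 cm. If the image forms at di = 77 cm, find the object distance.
1/do = 1/f − 1/di → do = 33 cm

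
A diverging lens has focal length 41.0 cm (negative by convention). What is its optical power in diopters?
P = 1/f = -2.439 D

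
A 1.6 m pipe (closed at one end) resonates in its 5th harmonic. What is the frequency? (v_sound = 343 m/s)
fₙ = nv/(4L) = 268 Hz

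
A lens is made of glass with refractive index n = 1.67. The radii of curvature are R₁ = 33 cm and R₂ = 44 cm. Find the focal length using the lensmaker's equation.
1/f = (n − 1)(1/R₁ − 1/R₂) → f = 197 cm (converging lens)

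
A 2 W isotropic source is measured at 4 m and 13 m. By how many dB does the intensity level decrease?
Δβ = 20·log₁₀(r₂/r₁) = 10.24 dB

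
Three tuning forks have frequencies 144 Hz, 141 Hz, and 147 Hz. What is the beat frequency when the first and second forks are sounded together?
3 Hz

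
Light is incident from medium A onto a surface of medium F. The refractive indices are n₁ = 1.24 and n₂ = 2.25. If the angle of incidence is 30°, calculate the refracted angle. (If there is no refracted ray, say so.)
sin θ₂ = (n₁/n₂)·sin θ₁ = 0.2756 → θ₂ = 16°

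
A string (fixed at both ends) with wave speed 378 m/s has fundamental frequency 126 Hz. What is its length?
L = v/(2f₁) = 1.5 m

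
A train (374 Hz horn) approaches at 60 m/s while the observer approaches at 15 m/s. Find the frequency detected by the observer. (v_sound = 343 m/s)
f_obs = f·(v + v_o)/(v − v_s) = 473.1 Hz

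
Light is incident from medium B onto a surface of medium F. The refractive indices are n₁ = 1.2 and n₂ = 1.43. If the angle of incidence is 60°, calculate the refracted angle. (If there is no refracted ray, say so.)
sin θ₂ = (n₁/n₂)·sin θ₁ = 0.7267 → θ₂ = 46.61°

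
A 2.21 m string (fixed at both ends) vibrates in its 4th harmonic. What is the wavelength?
λₙ = 2L/n = 1.105 m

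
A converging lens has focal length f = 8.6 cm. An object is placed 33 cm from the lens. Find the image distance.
1/di = 1/f − 1/do → di = 11.63 cm (real image)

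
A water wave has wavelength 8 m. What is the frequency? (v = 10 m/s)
f = v/λ = 1.25 Hz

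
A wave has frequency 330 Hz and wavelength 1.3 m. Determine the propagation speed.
v = fλ = 429 m/s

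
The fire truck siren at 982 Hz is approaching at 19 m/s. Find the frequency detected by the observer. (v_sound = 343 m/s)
f_obs = f·v/(v − v_s) = 1040 Hz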